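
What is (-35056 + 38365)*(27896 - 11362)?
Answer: 54711006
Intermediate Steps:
(-35056 + 38365)*(27896 - 11362) = 3309*16534 = 54711006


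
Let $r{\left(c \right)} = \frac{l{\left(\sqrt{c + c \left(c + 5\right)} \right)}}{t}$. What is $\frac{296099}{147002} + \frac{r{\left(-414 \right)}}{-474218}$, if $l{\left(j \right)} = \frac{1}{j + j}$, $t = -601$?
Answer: $\frac{296099}{147002} + \frac{\sqrt{1173}}{8023461266736} \approx 2.0143$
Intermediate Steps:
$l{\left(j \right)} = \frac{1}{2 j}$
$r{\left(c \right)} = - \frac{1}{1202 \sqrt{c + c \left(5 + c\right)}}$ ($r{\left(c \right)} = \frac{\frac{1}{2} \frac{1}{\sqrt{c + c \left(c + 5\right)}}}{-601} = \frac{1}{2 \sqrt{c + c \left(5 + c\right)}} \left(- \frac{1}{601}\right) = - \frac{1}{1202 \sqrt{c + c \left(5 + c\right)}}$)
$\frac{296099}{147002} + \frac{r{\left(-414 \right)}}{-474218} = \frac{296099}{147002} + \frac{\left(- \frac{1}{1202}\right) \frac{1}{\sqrt{- 414 \left(6 - 414\right)}}}{-474218} = 296099 \cdot \frac{1}{147002} + - \frac{1}{1202 \cdot 12 \sqrt{1173}} \left(- \frac{1}{474218}\right) = \frac{296099}{147002} + - \frac{1}{1202 \cdot 12 \sqrt{1173}} \left(- \frac{1}{474218}\right) = \frac{296099}{147002} + - \frac{\frac{1}{14076} \sqrt{1173}}{1202} \left(- \frac{1}{474218}\right) = \frac{296099}{147002} + - \frac{\sqrt{1173}}{16919352} \left(- \frac{1}{474218}\right) = \frac{296099}{147002} + \frac{\sqrt{1173}}{8023461266736}$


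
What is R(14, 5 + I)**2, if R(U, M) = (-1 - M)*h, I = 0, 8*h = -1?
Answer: 9/16 ≈ 0.56250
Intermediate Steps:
h = -1/8 (h = (1/8)*(-1) = -1/8 ≈ -0.12500)
R(U, M) = 1/8 + M/8 (R(U, M) = (-1 - M)*(-1/8) = 1/8 + M/8)
R(14, 5 + I)**2 = (1/8 + (5 + 0)/8)**2 = (1/8 + (1/8)*5)**2 = (1/8 + 5/8)**2 = (3/4)**2 = 9/16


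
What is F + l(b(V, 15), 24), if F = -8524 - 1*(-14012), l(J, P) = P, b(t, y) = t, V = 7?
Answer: 5512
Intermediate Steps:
F = 5488 (F = -8524 + 14012 = 5488)
F + l(b(V, 15), 24) = 5488 + 24 = 5512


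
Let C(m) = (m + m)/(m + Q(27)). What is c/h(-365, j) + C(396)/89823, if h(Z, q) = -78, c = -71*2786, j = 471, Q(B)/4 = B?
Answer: 20728783204/8173893 ≈ 2536.0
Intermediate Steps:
Q(B) = 4*B
c = -197806
C(m) = 2*m/(108 + m) (C(m) = (m + m)/(m + 4*27) = (2*m)/(m + 108) = (2*m)/(108 + m) = 2*m/(108 + m))
c/h(-365, j) + C(396)/89823 = -197806/(-78) + (2*396/(108 + 396))/89823 = -197806*(-1/78) + (2*396/504)*(1/89823) = 98903/39 + (2*396*(1/504))*(1/89823) = 98903/39 + (11/7)*(1/89823) = 98903/39 + 11/628761 = 20728783204/8173893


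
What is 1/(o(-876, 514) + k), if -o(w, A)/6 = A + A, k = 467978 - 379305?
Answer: 1/82505 ≈ 1.2120e-5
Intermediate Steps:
k = 88673
o(w, A) = -12*A (o(w, A) = -6*(A + A) = -12*A)
1/(o(-876, 514) + k) = 1/(-12*514 + 88673) = 1/(-6168 + 88673) = 1/82505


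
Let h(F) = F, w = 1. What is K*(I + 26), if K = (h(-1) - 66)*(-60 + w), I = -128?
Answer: -403206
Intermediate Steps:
K = 3953 (K = (-1 - 66)*(-60 + 1) = -67*(-59) = 3953)
K*(I + 26) = 3953*(-128 + 26) = 3953*(-102) = -403206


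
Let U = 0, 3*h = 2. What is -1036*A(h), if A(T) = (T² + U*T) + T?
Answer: -10360/9 ≈ -1151.1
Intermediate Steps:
h = ⅔ (h = (⅓)*2 = ⅔ ≈ 0.66667)
A(T) = T + T² (A(T) = (T² + 0*T) + T = (T² + 0) + T = T² + T = T + T²)
-1036*A(h) = -2072*(1 + ⅔)/3 = -2072*5/(3*3) = -1036*10/9 = -10360/9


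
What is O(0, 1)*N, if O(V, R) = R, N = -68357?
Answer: -68357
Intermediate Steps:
O(0, 1)*N = 1*(-68357) = -68357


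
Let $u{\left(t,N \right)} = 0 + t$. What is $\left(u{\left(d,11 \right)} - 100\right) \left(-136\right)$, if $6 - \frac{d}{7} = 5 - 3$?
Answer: $9792$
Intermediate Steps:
$d = 28$ ($d = 42 - 7 \left(5 - 3\right) = 42 - 14 = 28$)
$u{\left(t,N \right)} = t$
$\left(u{\left(d,11 \right)} - 100\right) \left(-136\right) = \left(28 - 100\right) \left(-136\right) = \left(-72\right) \left(-136\right) = 9792$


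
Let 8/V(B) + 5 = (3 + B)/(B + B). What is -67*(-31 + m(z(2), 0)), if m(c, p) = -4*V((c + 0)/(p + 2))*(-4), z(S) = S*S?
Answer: 65459/15 ≈ 4363.9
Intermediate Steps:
V(B) = 8/(-5 + (3 + B)/(2*B)) (V(B) = 8/(-5 + (3 + B)/(B + B)) = 8/(-5 + (3 + B)/((2*B))) = 8/(-5 + (3 + B)*(1/(2*B))) = 8/(-5 + (3 + B)/(2*B)))
z(S) = S²
m(c, p) = -256*c/((-3 + 9*c/(2 + p))*(2 + p)) (m(c, p) = -(-64)*(c + 0)/(p + 2)/(-3 + 9*((c + 0)/(p + 2)))*(-4) = -(-64)*c/(2 + p)/(-3 + 9*(c/(2 + p)))*(-4) = -(-64)*c/(2 + p)/(-3 + 9*c/(2 + p))*(-4) = -(-64)*c/((-3 + 9*c/(2 + p))*(2 + p))*(-4) = (64*c/((-3 + 9*c/(2 + p))*(2 + p)))*(-4) = -256*c/((-3 + 9*c/(2 + p))*(2 + p)))
-67*(-31 + m(z(2), 0)) = -67*(-31 + (256/3)*2²/(2 + 0 - 3*2²)) = -67*(-31 + (256/3)*4/(2 + 0 - 3*4)) = -67*(-31 + (256/3)*4/(2 + 0 - 12)) = -67*(-31 + (256/3)*4/(-10)) = -67*(-31 + (256/3)*4*(-⅒)) = -67*(-31 - 512/15) = -67*(-977/15) = 65459/15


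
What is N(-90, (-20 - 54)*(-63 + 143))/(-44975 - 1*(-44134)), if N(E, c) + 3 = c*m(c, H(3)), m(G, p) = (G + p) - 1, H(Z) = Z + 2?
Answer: -35022717/841 ≈ -41644.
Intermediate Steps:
H(Z) = 2 + Z
m(G, p) = -1 + G + p
N(E, c) = -3 + c*(4 + c) (N(E, c) = -3 + c*(-1 + c + (2 + 3)) = -3 + c*(-1 + c + 5) = -3 + c*(4 + c))
N(-90, (-20 - 54)*(-63 + 143))/(-44975 - 1*(-44134)) = (-3 + ((-20 - 54)*(-63 + 143))*(4 + (-20 - 54)*(-63 + 143)))/(-44975 - 1*(-44134)) = (-3 + (-74*80)*(4 - 74*80))/(-44975 + 44134) = (-3 - 5920*(4 - 5920))/(-841) = (-3 - 5920*(-5916))*(-1/841) = (-3 + 35022720)*(-1/841) = 35022717*(-1/841) = -35022717/841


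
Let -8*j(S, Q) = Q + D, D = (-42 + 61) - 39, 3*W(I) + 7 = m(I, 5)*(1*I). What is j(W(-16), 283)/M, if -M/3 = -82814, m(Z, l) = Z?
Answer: -263/1987536 ≈ -0.00013232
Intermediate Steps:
W(I) = -7/3 + I²/3 (W(I) = -7/3 + (I*(1*I))/3 = -7/3 + (I*I)/3 = -7/3 + I²/3)
M = 248442 (M = -3*(-82814) = 248442)
D = -20 (D = 19 - 39 = -20)
j(S, Q) = 5/2 - Q/8 (j(S, Q) = -(Q - 20)/8 = -(-20 + Q)/8 = 5/2 - Q/8)
j(W(-16), 283)/M = (5/2 - ⅛*283)/248442 = (5/2 - 283/8)*(1/248442) = -263/8*1/248442 = -263/1987536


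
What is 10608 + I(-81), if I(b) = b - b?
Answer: 10608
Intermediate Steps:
I(b) = 0
10608 + I(-81) = 10608 + 0 = 10608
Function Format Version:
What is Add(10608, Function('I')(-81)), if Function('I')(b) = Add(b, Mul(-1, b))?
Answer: 10608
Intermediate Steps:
Function('I')(b) = 0
Add(10608, Function('I')(-81)) = Add(10608, 0) = 10608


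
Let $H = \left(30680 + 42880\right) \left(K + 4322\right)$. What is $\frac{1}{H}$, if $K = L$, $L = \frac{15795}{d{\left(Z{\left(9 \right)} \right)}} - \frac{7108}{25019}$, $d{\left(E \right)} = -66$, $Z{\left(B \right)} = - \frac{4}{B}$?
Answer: $\frac{275209}{82645586304300} \approx 3.33 \cdot 10^{-9}$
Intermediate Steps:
$L = - \frac{131881411}{550418}$ ($L = \frac{15795}{-66} - \frac{7108}{25019} = 15795 \left(- \frac{1}{66}\right) - \frac{7108}{25019} = - \frac{5265}{22} - \frac{7108}{25019} = - \frac{131881411}{550418} \approx -239.6$)
$K = - \frac{131881411}{550418} \approx -239.6$
$H = \frac{82645586304300}{275209}$ ($H = \left(30680 + 42880\right) \left(- \frac{131881411}{550418} + 4322\right) = 73560 \cdot \frac{2247025185}{550418} = \frac{82645586304300}{275209} \approx 3.003 \cdot 10^{8}$)
$\frac{1}{H} = \frac{1}{\frac{82645586304300}{275209}} = \frac{275209}{82645586304300}$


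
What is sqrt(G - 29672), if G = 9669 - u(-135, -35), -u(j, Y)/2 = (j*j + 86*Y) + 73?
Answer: sqrt(10573) ≈ 102.83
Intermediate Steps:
u(j, Y) = -146 - 172*Y - 2*j**2 (u(j, Y) = -2*((j*j + 86*Y) + 73) = -2*((j**2 + 86*Y) + 73) = -2*(73 + j**2 + 86*Y) = -146 - 172*Y - 2*j**2)
G = 40245 (G = 9669 - (-146 - 172*(-35) - 2*(-135)**2) = 9669 - (-146 + 6020 - 2*18225) = 9669 - (-146 + 6020 - 36450) = 9669 - 1*(-30576) = 9669 + 30576 = 40245)
sqrt(G - 29672) = sqrt(40245 - 29672) = sqrt(10573)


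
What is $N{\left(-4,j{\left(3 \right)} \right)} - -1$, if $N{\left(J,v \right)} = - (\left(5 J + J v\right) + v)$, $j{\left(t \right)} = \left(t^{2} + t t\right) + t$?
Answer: $84$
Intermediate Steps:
$j{\left(t \right)} = t + 2 t^{2}$ ($j{\left(t \right)} = \left(t^{2} + t^{2}\right) + t = 2 t^{2} + t = t + 2 t^{2}$)
$N{\left(J,v \right)} = - v - 5 J - J v$ ($N{\left(J,v \right)} = - (v + 5 J + J v) = - v - 5 J - J v$)
$N{\left(-4,j{\left(3 \right)} \right)} - -1 = \left(- 3 \left(1 + 2 \cdot 3\right) - -20 - - 4 \cdot 3 \left(1 + 2 \cdot 3\right)\right) - -1 = \left(- 3 \left(1 + 6\right) + 20 - - 4 \cdot 3 \left(1 + 6\right)\right) + 1 = \left(- 3 \cdot 7 + 20 - - 4 \cdot 3 \cdot 7\right) + 1 = \left(\left(-1\right) 21 + 20 - \left(-4\right) 21\right) + 1 = \left(-21 + 20 + 84\right) + 1 = 83 + 1 = 84$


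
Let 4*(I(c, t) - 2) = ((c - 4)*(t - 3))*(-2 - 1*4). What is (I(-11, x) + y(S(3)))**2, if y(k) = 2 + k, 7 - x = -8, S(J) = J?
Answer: 76729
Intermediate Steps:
x = 15 (x = 7 - 1*(-8) = 7 + 8 = 15)
I(c, t) = 2 - 3*(-4 + c)*(-3 + t)/2 (I(c, t) = 2 + (((c - 4)*(t - 3))*(-2 - 1*4))/4 = 2 + (((-4 + c)*(-3 + t))*(-2 - 4))/4 = 2 + (((-4 + c)*(-3 + t))*(-6))/4 = 2 + (-6*(-4 + c)*(-3 + t))/4 = 2 - 3*(-4 + c)*(-3 + t)/2)
(I(-11, x) + y(S(3)))**2 = ((-16 + 6*15 + (9/2)*(-11) - 3/2*(-11)*15) + (2 + 3))**2 = ((-16 + 90 - 99/2 + 495/2) + 5)**2 = (272 + 5)**2 = 277**2 = 76729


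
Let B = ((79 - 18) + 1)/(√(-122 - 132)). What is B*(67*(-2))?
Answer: 4154*I*√254/127 ≈ 521.29*I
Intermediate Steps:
B = -31*I*√254/127 (B = (61 + 1)/(√(-254)) = 62/((I*√254)) = 62*(-I*√254/254) = -31*I*√254/127 ≈ -3.8902*I)
B*(67*(-2)) = (-31*I*√254/127)*(67*(-2)) = -31*I*√254/127*(-134) = 4154*I*√254/127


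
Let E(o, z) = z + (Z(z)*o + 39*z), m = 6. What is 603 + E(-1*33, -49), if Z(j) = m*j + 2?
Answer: 8279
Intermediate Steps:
Z(j) = 2 + 6*j (Z(j) = 6*j + 2 = 2 + 6*j)
E(o, z) = 40*z + o*(2 + 6*z) (E(o, z) = z + ((2 + 6*z)*o + 39*z) = z + (o*(2 + 6*z) + 39*z) = z + (39*z + o*(2 + 6*z)) = 40*z + o*(2 + 6*z))
603 + E(-1*33, -49) = 603 + (40*(-49) + 2*(-1*33)*(1 + 3*(-49))) = 603 + (-1960 + 2*(-33)*(1 - 147)) = 603 + (-1960 + 2*(-33)*(-146)) = 603 + (-1960 + 9636) = 603 + 7676 = 8279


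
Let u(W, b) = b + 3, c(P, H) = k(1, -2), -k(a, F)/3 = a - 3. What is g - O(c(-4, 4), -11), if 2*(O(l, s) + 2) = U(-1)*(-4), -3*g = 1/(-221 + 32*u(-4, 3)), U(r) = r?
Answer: 1/87 ≈ 0.011494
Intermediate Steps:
k(a, F) = 9 - 3*a (k(a, F) = -3*(a - 3) = -3*(-3 + a) = 9 - 3*a)
c(P, H) = 6 (c(P, H) = 9 - 3*1 = 9 - 3 = 6)
u(W, b) = 3 + b
g = 1/87 (g = -1/(3*(-221 + 32*(3 + 3))) = -1/(3*(-221 + 32*6)) = -1/(3*(-221 + 192)) = -⅓/(-29) = -⅓*(-1/29) = 1/87 ≈ 0.011494)
O(l, s) = 0 (O(l, s) = -2 + (-1*(-4))/2 = -2 + (½)*4 = -2 + 2 = 0)
g - O(c(-4, 4), -11) = 1/87 - 1*0 = 1/87 + 0 = 1/87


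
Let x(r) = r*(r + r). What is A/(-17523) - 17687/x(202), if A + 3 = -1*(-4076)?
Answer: -642318685/1430016984 ≈ -0.44917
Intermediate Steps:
A = 4073 (A = -3 - 1*(-4076) = -3 + 4076 = 4073)
x(r) = 2*r² (x(r) = r*(2*r) = 2*r²)
A/(-17523) - 17687/x(202) = 4073/(-17523) - 17687/(2*202²) = 4073*(-1/17523) - 17687/(2*40804) = -4073/17523 - 17687/81608 = -642318685/1430016984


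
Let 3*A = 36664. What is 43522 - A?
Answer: 93902/3 ≈ 31301.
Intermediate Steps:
A = 36664/3 (A = (1/3)*36664 = 36664/3 ≈ 12221.)
43522 - A = 43522 - 1*36664/3 = 43522 - 36664/3 = 93902/3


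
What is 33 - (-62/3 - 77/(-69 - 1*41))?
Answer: 1589/30 ≈ 52.967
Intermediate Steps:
33 - (-62/3 - 77/(-69 - 1*41)) = 33 - (-62*⅓ - 77/(-69 - 41)) = 33 - (-62/3 - 77/(-110)) = 33 - (-62/3 - 77*(-1/110)) = 33 - (-62/3 + 7/10) = 33 - 1*(-599/30) = 33 + 599/30 = 1589/30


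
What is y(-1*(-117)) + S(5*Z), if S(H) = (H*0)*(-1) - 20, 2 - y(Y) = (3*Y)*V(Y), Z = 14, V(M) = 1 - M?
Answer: 40698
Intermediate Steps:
y(Y) = 2 - 3*Y*(1 - Y)
S(H) = -20 (S(H) = 0*(-1) - 20 = 0 - 20 = -20)
y(-1*(-117)) + S(5*Z) = (2 + 3*(-1*(-117))*(-1 - 1*(-117))) - 20 = (2 + 3*117*(-1 + 117)) - 20 = (2 + 3*117*116) - 20 = (2 + 40716) - 20 = 40718 - 20 = 40698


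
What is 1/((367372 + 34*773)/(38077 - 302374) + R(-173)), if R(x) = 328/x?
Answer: -15241127/51597186 ≈ -0.29539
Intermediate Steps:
1/((367372 + 34*773)/(38077 - 302374) + R(-173)) = 1/((367372 + 34*773)/(38077 - 302374) + 328/(-173)) = 1/((367372 + 26282)/(-264297) + 328*(-1/173)) = 1/(393654*(-1/264297) - 328/173) = 1/(-131218/88099 - 328/173) = 1/(-51597186/15241127) = -15241127/51597186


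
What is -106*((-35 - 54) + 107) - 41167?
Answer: -43075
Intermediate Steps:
-106*((-35 - 54) + 107) - 41167 = -106*(-89 + 107) - 41167 = -106*18 - 41167 = -1908 - 41167 = -43075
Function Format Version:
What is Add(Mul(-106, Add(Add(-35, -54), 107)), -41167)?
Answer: -43075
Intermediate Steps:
Add(Mul(-106, Add(Add(-35, -54), 107)), -41167) = Add(Mul(-106, Add(-89, 107)), -41167) = Add(Mul(-106, 18), -41167) = Add(-1908, -41167) = -43075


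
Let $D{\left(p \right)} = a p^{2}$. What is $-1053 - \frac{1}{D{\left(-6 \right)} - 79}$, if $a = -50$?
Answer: $- \frac{1978586}{1879} \approx -1053.0$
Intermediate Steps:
$D{\left(p \right)} = - 50 p^{2}$
$-1053 - \frac{1}{D{\left(-6 \right)} - 79} = -1053 - \frac{1}{- 50 \left(-6\right)^{2} - 79} = -1053 - \frac{1}{\left(-50\right) 36 - 79} = -1053 - \frac{1}{-1800 - 79} = -1053 - \frac{1}{-1879} = -1053 - - \frac{1}{1879} = -1053 + \frac{1}{1879} = - \frac{1978586}{1879}$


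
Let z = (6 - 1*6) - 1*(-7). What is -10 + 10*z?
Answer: 60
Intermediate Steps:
z = 7 (z = (6 - 6) + 7 = 0 + 7 = 7)
-10 + 10*z = -10 + 10*7 = -10 + 70 = 60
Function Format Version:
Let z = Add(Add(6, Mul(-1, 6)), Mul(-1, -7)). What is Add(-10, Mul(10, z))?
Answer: 60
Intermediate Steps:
z = 7 (z = Add(Add(6, -6), 7) = Add(0, 7) = 7)
Add(-10, Mul(10, z)) = Add(-10, Mul(10, 7)) = Add(-10, 70) = 60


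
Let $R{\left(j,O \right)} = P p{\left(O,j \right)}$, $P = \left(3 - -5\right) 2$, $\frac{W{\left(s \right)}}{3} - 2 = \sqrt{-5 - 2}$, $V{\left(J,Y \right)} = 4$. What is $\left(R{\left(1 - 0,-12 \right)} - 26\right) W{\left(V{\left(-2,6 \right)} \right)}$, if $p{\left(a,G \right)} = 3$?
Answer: $132 + 66 i \sqrt{7} \approx 132.0 + 174.62 i$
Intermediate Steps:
$W{\left(s \right)} = 6 + 3 i \sqrt{7}$ ($W{\left(s \right)} = 6 + 3 \sqrt{-5 - 2} = 6 + 3 \sqrt{-7} = 6 + 3 i \sqrt{7}$)
$P = 16$ ($P = \left(3 + 5\right) 2 = 8 \cdot 2 = 16$)
$R{\left(j,O \right)} = 48$ ($R{\left(j,O \right)} = 16 \cdot 3 = 48$)
$\left(R{\left(1 - 0,-12 \right)} - 26\right) W{\left(V{\left(-2,6 \right)} \right)} = \left(48 - 26\right) \left(6 + 3 i \sqrt{7}\right) = 22 \left(6 + 3 i \sqrt{7}\right) = 132 + 66 i \sqrt{7}$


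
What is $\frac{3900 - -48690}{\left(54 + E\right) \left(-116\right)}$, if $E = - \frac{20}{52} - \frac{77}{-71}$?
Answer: $- \frac{24270285}{2928304} \approx -8.2882$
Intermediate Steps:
$E = \frac{646}{923}$ ($E = \left(-20\right) \frac{1}{52} - - \frac{77}{71} = - \frac{5}{13} + \frac{77}{71} = \frac{646}{923} \approx 0.69989$)
$\frac{3900 - -48690}{\left(54 + E\right) \left(-116\right)} = \frac{3900 - -48690}{\left(54 + \frac{646}{923}\right) \left(-116\right)} = \frac{3900 + 48690}{\frac{50488}{923} \left(-116\right)} = \frac{52590}{- \frac{5856608}{923}} = 52590 \left(- \frac{923}{5856608}\right) = - \frac{24270285}{2928304}$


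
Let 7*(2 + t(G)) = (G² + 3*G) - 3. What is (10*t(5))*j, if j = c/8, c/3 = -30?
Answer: -5175/14 ≈ -369.64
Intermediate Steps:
c = -90 (c = 3*(-30) = -90)
j = -45/4 (j = -90/8 = -90*⅛ = -45/4 ≈ -11.250)
t(G) = -17/7 + G²/7 + 3*G/7 (t(G) = -2 + ((G² + 3*G) - 3)/7 = -2 + (-3 + G² + 3*G)/7 = -2 + (-3/7 + G²/7 + 3*G/7) = -17/7 + G²/7 + 3*G/7)
(10*t(5))*j = (10*(-17/7 + (⅐)*5² + (3/7)*5))*(-45/4) = (10*(-17/7 + (⅐)*25 + 15/7))*(-45/4) = (10*(-17/7 + 25/7 + 15/7))*(-45/4) = (10*(23/7))*(-45/4) = (230/7)*(-45/4) = -5175/14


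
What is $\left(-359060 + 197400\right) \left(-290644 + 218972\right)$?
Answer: $11586495520$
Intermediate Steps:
$\left(-359060 + 197400\right) \left(-290644 + 218972\right) = \left(-161660\right) \left(-71672\right) = 11586495520$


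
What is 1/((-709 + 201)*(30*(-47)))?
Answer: 1/716280 ≈ 1.3961e-6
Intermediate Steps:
1/((-709 + 201)*(30*(-47))) = 1/(-508*(-1410)) = 1/716280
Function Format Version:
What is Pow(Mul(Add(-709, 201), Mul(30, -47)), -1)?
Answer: Rational(1, 716280) ≈ 1.3961e-6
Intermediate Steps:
Pow(Mul(Add(-709, 201), Mul(30, -47)), -1) = Pow(Mul(-508, -1410), -1) = Pow(716280, -1) = Rational(1, 716280)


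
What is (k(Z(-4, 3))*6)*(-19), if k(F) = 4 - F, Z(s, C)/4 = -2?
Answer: -1368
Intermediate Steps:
Z(s, C) = -8 (Z(s, C) = 4*(-2) = -8)
(k(Z(-4, 3))*6)*(-19) = ((4 - 1*(-8))*6)*(-19) = ((4 + 8)*6)*(-19) = (12*6)*(-19) = 72*(-19) = -1368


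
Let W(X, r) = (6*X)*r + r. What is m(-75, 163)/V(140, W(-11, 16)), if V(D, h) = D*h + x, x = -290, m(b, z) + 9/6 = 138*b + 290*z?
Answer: -73837/291780 ≈ -0.25306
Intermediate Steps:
m(b, z) = -3/2 + 138*b + 290*z (m(b, z) = -3/2 + (138*b + 290*z) = -3/2 + 138*b + 290*z)
W(X, r) = r + 6*X*r (W(X, r) = 6*X*r + r = r + 6*X*r)
V(D, h) = -290 + D*h (V(D, h) = D*h - 290 = -290 + D*h)
m(-75, 163)/V(140, W(-11, 16)) = (-3/2 + 138*(-75) + 290*163)/(-290 + 140*(16*(1 + 6*(-11)))) = (-3/2 - 10350 + 47270)/(-290 + 140*(16*(1 - 66))) = 73837/(2*(-290 + 140*(16*(-65)))) = 73837/(2*(-290 + 140*(-1040))) = 73837/(2*(-290 - 145600)) = (73837/2)/(-145890) = (73837/2)*(-1/145890) = -73837/291780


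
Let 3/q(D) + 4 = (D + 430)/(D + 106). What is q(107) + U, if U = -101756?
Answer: -3561531/35 ≈ -1.0176e+5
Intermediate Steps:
q(D) = 3/(-4 + (430 + D)/(106 + D)) (q(D) = 3/(-4 + (D + 430)/(D + 106)) = 3/(-4 + (430 + D)/(106 + D)))
q(107) + U = (-106 - 1*107)/(-2 + 107) - 101756 = (-106 - 107)/105 - 101756 = (1/105)*(-213) - 101756 = -71/35 - 101756 = -3561531/35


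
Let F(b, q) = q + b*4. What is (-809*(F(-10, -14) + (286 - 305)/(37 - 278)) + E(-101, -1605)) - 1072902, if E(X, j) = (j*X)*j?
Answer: -62951080952/241 ≈ -2.6121e+8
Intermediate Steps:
F(b, q) = q + 4*b
E(X, j) = X*j**2 (E(X, j) = (X*j)*j = X*j**2)
(-809*(F(-10, -14) + (286 - 305)/(37 - 278)) + E(-101, -1605)) - 1072902 = (-809*((-14 + 4*(-10)) + (286 - 305)/(37 - 278)) - 101*(-1605)**2) - 1072902 = (-809*((-14 - 40) - 19/(-241)) - 101*2576025) - 1072902 = (-809*(-54 - 19*(-1/241)) - 260178525) - 1072902 = (-809*(-54 + 19/241) - 260178525) - 1072902 = (-809*(-12995/241) - 260178525) - 1072902 = (10512955/241 - 260178525) - 1072902 = -62692511570/241 - 1072902 = -62951080952/241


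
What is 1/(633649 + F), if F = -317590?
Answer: 1/316059 ≈ 3.1640e-6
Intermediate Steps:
1/(633649 + F) = 1/(633649 - 317590) = 1/316059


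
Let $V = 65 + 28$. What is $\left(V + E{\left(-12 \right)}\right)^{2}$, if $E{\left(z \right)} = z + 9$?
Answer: $8100$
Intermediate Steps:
$E{\left(z \right)} = 9 + z$
$V = 93$
$\left(V + E{\left(-12 \right)}\right)^{2} = \left(93 + \left(9 - 12\right)\right)^{2} = \left(93 - 3\right)^{2} = 90^{2} = 8100$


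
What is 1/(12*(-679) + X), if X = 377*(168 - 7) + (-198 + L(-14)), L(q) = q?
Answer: 1/52337 ≈ 1.9107e-5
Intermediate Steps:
X = 60485 (X = 377*(168 - 7) + (-198 - 14) = 377*161 - 212 = 60697 - 212 = 60485)
1/(12*(-679) + X) = 1/(12*(-679) + 60485) = 1/(-8148 + 60485) = 1/52337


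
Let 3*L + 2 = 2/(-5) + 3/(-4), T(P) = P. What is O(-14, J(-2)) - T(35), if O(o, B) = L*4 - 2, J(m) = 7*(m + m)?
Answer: -206/5 ≈ -41.200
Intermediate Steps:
J(m) = 14*m (J(m) = 7*(2*m) = 14*m)
L = -21/20 (L = -⅔ + (2/(-5) + 3/(-4))/3 = -⅔ + (2*(-⅕) + 3*(-¼))/3 = -⅔ + (-⅖ - ¾)/3 = -⅔ + (⅓)*(-23/20) = -⅔ - 23/60 = -21/20 ≈ -1.0500)
O(o, B) = -31/5 (O(o, B) = -21/20*4 - 2 = -21/5 - 2 = -31/5)
O(-14, J(-2)) - T(35) = -31/5 - 1*35 = -31/5 - 35 = -206/5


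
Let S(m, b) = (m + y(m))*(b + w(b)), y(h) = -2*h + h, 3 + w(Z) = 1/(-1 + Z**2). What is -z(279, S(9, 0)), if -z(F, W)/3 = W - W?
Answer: 0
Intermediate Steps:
w(Z) = -3 + 1/(-1 + Z**2)
y(h) = -h
S(m, b) = 0 (S(m, b) = (m - m)*(b + (4 - 3*b**2)/(-1 + b**2)) = 0*(b + (4 - 3*b**2)/(-1 + b**2)) = 0)
z(F, W) = 0 (z(F, W) = -3*(W - W) = -3*0 = 0)
-z(279, S(9, 0)) = -1*0 = 0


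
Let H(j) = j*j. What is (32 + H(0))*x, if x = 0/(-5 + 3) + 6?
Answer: 192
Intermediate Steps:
H(j) = j²
x = 6 (x = 0/(-2) + 6 = 0*(-½) + 6 = 0 + 6 = 6)
(32 + H(0))*x = (32 + 0²)*6 = (32 + 0)*6 = 32*6 = 192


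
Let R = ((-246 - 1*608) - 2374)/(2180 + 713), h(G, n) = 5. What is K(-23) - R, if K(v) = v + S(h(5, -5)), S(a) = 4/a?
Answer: -304983/14465 ≈ -21.084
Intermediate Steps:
R = -3228/2893 (R = ((-246 - 608) - 2374)/2893 = (-854 - 2374)*(1/2893) = -3228*1/2893 = -3228/2893 ≈ -1.1158)
K(v) = ⅘ + v (K(v) = v + 4/5 = v + 4*(⅕) = v + ⅘ = ⅘ + v)
K(-23) - R = (⅘ - 23) - 1*(-3228/2893) = -111/5 + 3228/2893 = -304983/14465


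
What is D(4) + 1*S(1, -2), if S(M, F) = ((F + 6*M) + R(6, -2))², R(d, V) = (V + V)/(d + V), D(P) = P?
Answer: 13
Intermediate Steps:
R(d, V) = 2*V/(V + d) (R(d, V) = (2*V)/(V + d) = 2*V/(V + d))
S(M, F) = (-1 + F + 6*M)² (S(M, F) = ((F + 6*M) + 2*(-2)/(-2 + 6))² = ((F + 6*M) + 2*(-2)/4)² = ((F + 6*M) + 2*(-2)*(¼))² = ((F + 6*M) - 1)² = (-1 + F + 6*M)²)
D(4) + 1*S(1, -2) = 4 + 1*(-1 - 2 + 6*1)² = 4 + 1*(-1 - 2 + 6)² = 4 + 1*3² = 4 + 1*9 = 4 + 9 = 13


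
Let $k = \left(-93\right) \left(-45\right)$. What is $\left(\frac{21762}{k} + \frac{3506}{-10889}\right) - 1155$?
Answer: $- \frac{62618391}{54445} \approx -1150.1$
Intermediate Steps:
$k = 4185$
$\left(\frac{21762}{k} + \frac{3506}{-10889}\right) - 1155 = \left(\frac{21762}{4185} + \frac{3506}{-10889}\right) - 1155 = \left(21762 \cdot \frac{1}{4185} + 3506 \left(- \frac{1}{10889}\right)\right) - 1155 = \left(\frac{26}{5} - \frac{3506}{10889}\right) - 1155 = \frac{265584}{54445} - 1155 = - \frac{62618391}{54445}$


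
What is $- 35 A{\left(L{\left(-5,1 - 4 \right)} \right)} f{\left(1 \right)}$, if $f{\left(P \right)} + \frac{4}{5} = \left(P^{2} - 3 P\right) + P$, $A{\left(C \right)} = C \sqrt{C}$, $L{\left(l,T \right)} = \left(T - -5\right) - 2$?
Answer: $0$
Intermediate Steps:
$L{\left(l,T \right)} = 3 + T$ ($L{\left(l,T \right)} = \left(T + 5\right) - 2 = \left(5 + T\right) - 2 = 3 + T$)
$A{\left(C \right)} = C^{\frac{3}{2}}$
$f{\left(P \right)} = - \frac{4}{5} + P^{2} - 2 P$ ($f{\left(P \right)} = - \frac{4}{5} + \left(\left(P^{2} - 3 P\right) + P\right) = - \frac{4}{5} + \left(P^{2} - 2 P\right) = - \frac{4}{5} + P^{2} - 2 P$)
$- 35 A{\left(L{\left(-5,1 - 4 \right)} \right)} f{\left(1 \right)} = - 35 \left(3 + \left(1 - 4\right)\right)^{\frac{3}{2}} \left(- \frac{4}{5} + 1^{2} - 2\right) = - 35 \left(3 - 3\right)^{\frac{3}{2}} \left(- \frac{4}{5} + 1 - 2\right) = - 35 \cdot 0^{\frac{3}{2}} \left(- \frac{9}{5}\right) = \left(-35\right) 0 \left(- \frac{9}{5}\right) = 0 \left(- \frac{9}{5}\right) = 0$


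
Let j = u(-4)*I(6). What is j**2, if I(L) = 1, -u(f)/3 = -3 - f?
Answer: 9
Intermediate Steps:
u(f) = 9 + 3*f (u(f) = -3*(-3 - f) = 9 + 3*f)
j = -3 (j = (9 + 3*(-4))*1 = (9 - 12)*1 = -3*1 = -3)
j**2 = (-3)**2 = 9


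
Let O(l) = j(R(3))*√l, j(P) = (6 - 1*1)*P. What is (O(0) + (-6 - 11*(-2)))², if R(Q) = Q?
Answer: 256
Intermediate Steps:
j(P) = 5*P (j(P) = (6 - 1)*P = 5*P)
O(l) = 15*√l (O(l) = (5*3)*√l = 15*√l)
(O(0) + (-6 - 11*(-2)))² = (15*√0 + (-6 - 11*(-2)))² = (15*0 + (-6 + 22))² = (0 + 16)² = 16² = 256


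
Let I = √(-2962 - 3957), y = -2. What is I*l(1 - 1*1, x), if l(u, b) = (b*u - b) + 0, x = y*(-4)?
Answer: -8*I*√6919 ≈ -665.44*I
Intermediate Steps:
I = I*√6919 (I = √(-6919) = I*√6919 ≈ 83.181*I)
x = 8 (x = -2*(-4) = 8)
l(u, b) = -b + b*u (l(u, b) = (-b + b*u) + 0 = -b + b*u)
I*l(1 - 1*1, x) = (I*√6919)*(8*(-1 + (1 - 1*1))) = (I*√6919)*(8*(-1 + (1 - 1))) = (I*√6919)*(8*(-1 + 0)) = (I*√6919)*(8*(-1)) = (I*√6919)*(-8) = -8*I*√6919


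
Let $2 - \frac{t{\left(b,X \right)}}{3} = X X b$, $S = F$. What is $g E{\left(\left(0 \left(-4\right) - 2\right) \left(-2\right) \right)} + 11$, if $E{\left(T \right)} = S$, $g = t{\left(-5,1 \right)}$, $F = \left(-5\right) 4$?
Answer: $-409$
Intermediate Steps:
$F = -20$
$S = -20$
$t{\left(b,X \right)} = 6 - 3 b X^{2}$ ($t{\left(b,X \right)} = 6 - 3 X X b = 6 - 3 X^{2} b = 6 - 3 b X^{2}$)
$g = 21$ ($g = 6 - - 15 \cdot 1^{2} = 6 - \left(-15\right) 1 = 6 + 15 = 21$)
$E{\left(T \right)} = -20$
$g E{\left(\left(0 \left(-4\right) - 2\right) \left(-2\right) \right)} + 11 = 21 \left(-20\right) + 11 = -420 + 11 = -409$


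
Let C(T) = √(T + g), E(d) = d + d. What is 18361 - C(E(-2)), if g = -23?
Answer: 18361 - 3*I*√3 ≈ 18361.0 - 5.1962*I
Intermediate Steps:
E(d) = 2*d
C(T) = √(-23 + T) (C(T) = √(T - 23) = √(-23 + T))
18361 - C(E(-2)) = 18361 - √(-23 + 2*(-2)) = 18361 - √(-23 - 4) = 18361 - √(-27) = 18361 - 3*I*√3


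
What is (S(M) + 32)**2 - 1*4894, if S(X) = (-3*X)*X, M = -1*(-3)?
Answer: -4869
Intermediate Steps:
M = 3
S(X) = -3*X**2
(S(M) + 32)**2 - 1*4894 = (-3*3**2 + 32)**2 - 1*4894 = (-3*9 + 32)**2 - 4894 = (-27 + 32)**2 - 4894 = 5**2 - 4894 = 25 - 4894 = -4869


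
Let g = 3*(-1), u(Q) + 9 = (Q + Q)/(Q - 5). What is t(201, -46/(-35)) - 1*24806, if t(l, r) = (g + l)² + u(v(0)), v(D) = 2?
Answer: 43163/3 ≈ 14388.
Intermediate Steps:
u(Q) = -9 + 2*Q/(-5 + Q) (u(Q) = -9 + (Q + Q)/(Q - 5) = -9 + (2*Q)/(-5 + Q) = -9 + 2*Q/(-5 + Q))
g = -3
t(l, r) = -31/3 + (-3 + l)² (t(l, r) = (-3 + l)² + (45 - 7*2)/(-5 + 2) = (-3 + l)² + (45 - 14)/(-3) = (-3 + l)² - ⅓*31 = (-3 + l)² - 31/3 = -31/3 + (-3 + l)²)
t(201, -46/(-35)) - 1*24806 = (-31/3 + (-3 + 201)²) - 1*24806 = (-31/3 + 198²) - 24806 = (-31/3 + 39204) - 24806 = 117581/3 - 24806 = 43163/3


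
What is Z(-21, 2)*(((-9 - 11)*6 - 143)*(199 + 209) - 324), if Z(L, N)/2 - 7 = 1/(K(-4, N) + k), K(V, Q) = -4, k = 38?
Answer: -25723092/17 ≈ -1.5131e+6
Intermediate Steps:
Z(L, N) = 239/17 (Z(L, N) = 14 + 2/(-4 + 38) = 14 + 2/34 = 14 + 2*(1/34) = 14 + 1/17 = 239/17)
Z(-21, 2)*(((-9 - 11)*6 - 143)*(199 + 209) - 324) = 239*(((-9 - 11)*6 - 143)*(199 + 209) - 324)/17 = 239*((-20*6 - 143)*408 - 324)/17 = 239*((-120 - 143)*408 - 324)/17 = 239*(-263*408 - 324)/17 = 239*(-107304 - 324)/17 = (239/17)*(-107628) = -25723092/17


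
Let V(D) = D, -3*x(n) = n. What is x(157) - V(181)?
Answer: -700/3 ≈ -233.33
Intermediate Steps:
x(n) = -n/3
x(157) - V(181) = -⅓*157 - 1*181 = -157/3 - 181 = -700/3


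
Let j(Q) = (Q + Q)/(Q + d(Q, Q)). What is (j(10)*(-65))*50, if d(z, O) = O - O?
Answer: -6500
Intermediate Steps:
d(z, O) = 0
j(Q) = 2 (j(Q) = (Q + Q)/(Q + 0) = (2*Q)/Q = 2)
(j(10)*(-65))*50 = (2*(-65))*50 = -130*50 = -6500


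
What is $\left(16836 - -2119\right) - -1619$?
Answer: $20574$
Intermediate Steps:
$\left(16836 - -2119\right) - -1619 = \left(16836 + 2119\right) + 1619 = 18955 + 1619 = 20574$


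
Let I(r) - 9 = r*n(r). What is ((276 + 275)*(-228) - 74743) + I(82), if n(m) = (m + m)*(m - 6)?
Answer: 821686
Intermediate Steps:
n(m) = 2*m*(-6 + m) (n(m) = (2*m)*(-6 + m) = 2*m*(-6 + m))
I(r) = 9 + 2*r**2*(-6 + r) (I(r) = 9 + r*(2*r*(-6 + r)) = 9 + 2*r**2*(-6 + r))
((276 + 275)*(-228) - 74743) + I(82) = ((276 + 275)*(-228) - 74743) + (9 + 2*82**2*(-6 + 82)) = (551*(-228) - 74743) + (9 + 2*6724*76) = (-125628 - 74743) + (9 + 1022048) = -200371 + 1022057 = 821686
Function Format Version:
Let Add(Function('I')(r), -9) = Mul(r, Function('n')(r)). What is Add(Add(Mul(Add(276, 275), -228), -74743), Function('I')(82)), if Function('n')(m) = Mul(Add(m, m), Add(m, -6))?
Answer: 821686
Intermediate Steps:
Function('n')(m) = Mul(2, m, Add(-6, m)) (Function('n')(m) = Mul(Mul(2, m), Add(-6, m)) = Mul(2, m, Add(-6, m)))
Function('I')(r) = Add(9, Mul(2, Pow(r, 2), Add(-6, r))) (Function('I')(r) = Add(9, Mul(r, Mul(2, r, Add(-6, r)))) = Add(9, Mul(2, Pow(r, 2), Add(-6, r))))
Add(Add(Mul(Add(276, 275), -228), -74743), Function('I')(82)) = Add(Add(Mul(Add(276, 275), -228), -74743), Add(9, Mul(2, Pow(82, 2), Add(-6, 82)))) = Add(Add(Mul(551, -228), -74743), Add(9, Mul(2, 6724, 76))) = Add(Add(-125628, -74743), Add(9, 1022048)) = Add(-200371, 1022057) = 821686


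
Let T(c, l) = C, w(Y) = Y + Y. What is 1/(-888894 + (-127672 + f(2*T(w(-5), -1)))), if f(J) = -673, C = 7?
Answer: -1/1017239 ≈ -9.8305e-7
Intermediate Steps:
w(Y) = 2*Y
T(c, l) = 7
1/(-888894 + (-127672 + f(2*T(w(-5), -1)))) = 1/(-888894 + (-127672 - 673)) = 1/(-888894 - 128345) = 1/(-1017239) = -1/1017239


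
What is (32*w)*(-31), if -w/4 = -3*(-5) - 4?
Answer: 43648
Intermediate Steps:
w = -44 (w = -4*(-3*(-5) - 4) = -4*(15 - 4) = -4*11 = -44)
(32*w)*(-31) = (32*(-44))*(-31) = -1408*(-31) = 43648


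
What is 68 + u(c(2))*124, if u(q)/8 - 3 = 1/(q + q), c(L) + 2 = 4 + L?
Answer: 3168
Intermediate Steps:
c(L) = 2 + L (c(L) = -2 + (4 + L) = 2 + L)
u(q) = 24 + 4/q (u(q) = 24 + 8/(q + q) = 24 + 8/((2*q)) = 24 + 8*(1/(2*q)) = 24 + 4/q)
68 + u(c(2))*124 = 68 + (24 + 4/(2 + 2))*124 = 68 + (24 + 4/4)*124 = 68 + (24 + 4*(¼))*124 = 68 + (24 + 1)*124 = 68 + 25*124 = 68 + 3100 = 3168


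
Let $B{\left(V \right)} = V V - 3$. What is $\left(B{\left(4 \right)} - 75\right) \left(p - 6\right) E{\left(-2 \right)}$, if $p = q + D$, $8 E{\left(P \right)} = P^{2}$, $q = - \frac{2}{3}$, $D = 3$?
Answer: $\frac{341}{3} \approx 113.67$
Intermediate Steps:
$q = - \frac{2}{3}$ ($q = \left(-2\right) \frac{1}{3} = - \frac{2}{3} \approx -0.66667$)
$B{\left(V \right)} = -3 + V^{2}$ ($B{\left(V \right)} = V^{2} - 3 = -3 + V^{2}$)
$E{\left(P \right)} = \frac{P^{2}}{8}$
$p = \frac{7}{3}$ ($p = - \frac{2}{3} + 3 = \frac{7}{3} \approx 2.3333$)
$\left(B{\left(4 \right)} - 75\right) \left(p - 6\right) E{\left(-2 \right)} = \left(\left(-3 + 4^{2}\right) - 75\right) \left(\frac{7}{3} - 6\right) \frac{\left(-2\right)^{2}}{8} = \left(\left(-3 + 16\right) - 75\right) \left(- \frac{11 \cdot \frac{1}{8} \cdot 4}{3}\right) = \left(13 - 75\right) \left(\left(- \frac{11}{3}\right) \frac{1}{2}\right) = \left(-62\right) \left(- \frac{11}{6}\right) = \frac{341}{3}$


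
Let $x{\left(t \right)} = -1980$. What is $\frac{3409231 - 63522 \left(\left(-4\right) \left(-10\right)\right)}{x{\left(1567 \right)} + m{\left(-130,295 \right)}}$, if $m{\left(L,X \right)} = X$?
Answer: $- \frac{868351}{1685} \approx -515.34$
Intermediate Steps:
$\frac{3409231 - 63522 \left(\left(-4\right) \left(-10\right)\right)}{x{\left(1567 \right)} + m{\left(-130,295 \right)}} = \frac{3409231 - 63522 \left(\left(-4\right) \left(-10\right)\right)}{-1980 + 295} = \frac{3409231 - 2540880}{-1685} = \left(3409231 - 2540880\right) \left(- \frac{1}{1685}\right) = 868351 \left(- \frac{1}{1685}\right) = - \frac{868351}{1685}$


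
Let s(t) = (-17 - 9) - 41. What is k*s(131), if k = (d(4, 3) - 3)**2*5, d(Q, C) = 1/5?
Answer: -13132/5 ≈ -2626.4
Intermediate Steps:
d(Q, C) = 1/5 (d(Q, C) = 1*(1/5) = 1/5)
k = 196/5 (k = (1/5 - 3)**2*5 = (-14/5)**2*5 = (196/25)*5 = 196/5 ≈ 39.200)
s(t) = -67 (s(t) = -26 - 41 = -67)
k*s(131) = (196/5)*(-67) = -13132/5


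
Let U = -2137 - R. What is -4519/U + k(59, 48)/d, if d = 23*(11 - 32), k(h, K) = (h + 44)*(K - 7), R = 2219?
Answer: -5404237/701316 ≈ -7.7058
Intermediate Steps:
U = -4356 (U = -2137 - 1*2219 = -2137 - 2219 = -4356)
k(h, K) = (-7 + K)*(44 + h) (k(h, K) = (44 + h)*(-7 + K) = (-7 + K)*(44 + h))
d = -483 (d = 23*(-21) = -483)
-4519/U + k(59, 48)/d = -4519/(-4356) + (-308 - 7*59 + 44*48 + 48*59)/(-483) = -4519*(-1/4356) + (-308 - 413 + 2112 + 2832)*(-1/483) = 4519/4356 + 4223*(-1/483) = 4519/4356 - 4223/483 = -5404237/701316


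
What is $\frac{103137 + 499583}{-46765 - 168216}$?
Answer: $- \frac{602720}{214981} \approx -2.8036$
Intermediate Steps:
$\frac{103137 + 499583}{-46765 - 168216} = \frac{602720}{-214981} = 602720 \left(- \frac{1}{214981}\right) = - \frac{602720}{214981}$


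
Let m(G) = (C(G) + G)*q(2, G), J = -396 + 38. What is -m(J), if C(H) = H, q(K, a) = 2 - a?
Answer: 257760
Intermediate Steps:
J = -358
m(G) = 2*G*(2 - G) (m(G) = (G + G)*(2 - G) = (2*G)*(2 - G) = 2*G*(2 - G))
-m(J) = -2*(-358)*(2 - 1*(-358)) = -2*(-358)*(2 + 358) = -2*(-358)*360 = -1*(-257760) = 257760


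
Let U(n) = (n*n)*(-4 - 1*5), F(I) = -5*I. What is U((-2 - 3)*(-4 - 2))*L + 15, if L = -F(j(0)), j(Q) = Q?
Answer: 15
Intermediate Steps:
U(n) = -9*n² (U(n) = n²*(-4 - 5) = n²*(-9) = -9*n²)
L = 0 (L = -(-5)*0 = -1*0 = 0)
U((-2 - 3)*(-4 - 2))*L + 15 = -9*(-4 - 2)²*(-2 - 3)²*0 + 15 = -9*(-5*(-6))²*0 + 15 = -9*30²*0 + 15 = -9*900*0 + 15 = -8100*0 + 15 = 0 + 15 = 15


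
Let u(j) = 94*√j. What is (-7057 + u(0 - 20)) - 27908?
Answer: -34965 + 188*I*√5 ≈ -34965.0 + 420.38*I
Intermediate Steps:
(-7057 + u(0 - 20)) - 27908 = (-7057 + 94*√(0 - 20)) - 27908 = (-7057 + 94*√(-20)) - 27908 = (-7057 + 94*(2*I*√5)) - 27908 = (-7057 + 188*I*√5) - 27908 = -34965 + 188*I*√5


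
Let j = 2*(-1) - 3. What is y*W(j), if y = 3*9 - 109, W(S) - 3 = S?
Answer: 164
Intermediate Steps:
j = -5 (j = -2 - 3 = -5)
W(S) = 3 + S
y = -82 (y = 27 - 109 = -82)
y*W(j) = -82*(3 - 5) = -82*(-2) = 164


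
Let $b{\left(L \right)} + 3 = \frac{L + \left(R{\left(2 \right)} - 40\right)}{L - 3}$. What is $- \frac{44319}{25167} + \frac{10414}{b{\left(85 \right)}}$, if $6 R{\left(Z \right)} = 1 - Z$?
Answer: $- \frac{43000449643}{10125523} \approx -4246.7$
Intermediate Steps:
$R{\left(Z \right)} = \frac{1}{6} - \frac{Z}{6}$ ($R{\left(Z \right)} = \frac{1 - Z}{6} = \frac{1}{6} - \frac{Z}{6}$)
$b{\left(L \right)} = -3 + \frac{- \frac{241}{6} + L}{-3 + L}$ ($b{\left(L \right)} = -3 + \frac{L + \left(\left(\frac{1}{6} - \frac{1}{3}\right) - 40\right)}{L - 3} = -3 + \frac{L + \left(\left(\frac{1}{6} - \frac{1}{3}\right) - 40\right)}{-3 + L} = -3 + \frac{L - \frac{241}{6}}{-3 + L} = -3 + \frac{- \frac{241}{6} + L}{-3 + L}$)
$- \frac{44319}{25167} + \frac{10414}{b{\left(85 \right)}} = - \frac{44319}{25167} + \frac{10414}{\frac{1}{6} \frac{1}{-3 + 85} \left(-187 - 1020\right)} = \left(-44319\right) \frac{1}{25167} + \frac{10414}{\frac{1}{6} \cdot \frac{1}{82} \left(-187 - 1020\right)} = - \frac{14773}{8389} + \frac{10414}{\frac{1}{6} \cdot \frac{1}{82} \left(-1207\right)} = - \frac{14773}{8389} + \frac{10414}{- \frac{1207}{492}} = - \frac{14773}{8389} + 10414 \left(- \frac{492}{1207}\right) = - \frac{14773}{8389} - \frac{5123688}{1207} = - \frac{43000449643}{10125523}$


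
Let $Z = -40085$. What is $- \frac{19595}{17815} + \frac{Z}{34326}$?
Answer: $- \frac{277346449}{122303538} \approx -2.2677$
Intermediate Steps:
$- \frac{19595}{17815} + \frac{Z}{34326} = - \frac{19595}{17815} - \frac{40085}{34326} = \left(-19595\right) \frac{1}{17815} - \frac{40085}{34326} = - \frac{3919}{3563} - \frac{40085}{34326} = - \frac{277346449}{122303538}$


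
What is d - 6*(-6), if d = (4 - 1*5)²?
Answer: 37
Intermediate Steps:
d = 1 (d = (4 - 5)² = (-1)² = 1)
d - 6*(-6) = 1 - 6*(-6) = 1 + 36 = 37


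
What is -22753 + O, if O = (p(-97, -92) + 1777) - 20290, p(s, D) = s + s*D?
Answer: -32439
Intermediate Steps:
p(s, D) = s + D*s
O = -9686 (O = (-97*(1 - 92) + 1777) - 20290 = (-97*(-91) + 1777) - 20290 = (8827 + 1777) - 20290 = 10604 - 20290 = -9686)
-22753 + O = -22753 - 9686 = -32439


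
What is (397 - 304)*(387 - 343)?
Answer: 4092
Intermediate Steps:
(397 - 304)*(387 - 343) = 93*44 = 4092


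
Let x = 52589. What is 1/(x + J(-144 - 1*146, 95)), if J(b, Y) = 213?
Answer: 1/52802 ≈ 1.8939e-5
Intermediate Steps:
1/(x + J(-144 - 1*146, 95)) = 1/(52589 + 213) = 1/52802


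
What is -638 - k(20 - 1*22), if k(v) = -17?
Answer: -621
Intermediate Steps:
-638 - k(20 - 1*22) = -638 - 1*(-17) = -638 + 17 = -621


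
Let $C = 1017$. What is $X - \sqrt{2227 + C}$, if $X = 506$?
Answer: $506 - 2 \sqrt{811} \approx 449.04$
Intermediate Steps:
$X - \sqrt{2227 + C} = 506 - \sqrt{2227 + 1017} = 506 - \sqrt{3244} = 506 - 2 \sqrt{811}$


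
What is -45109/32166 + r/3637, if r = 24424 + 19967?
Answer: 1263819473/116987742 ≈ 10.803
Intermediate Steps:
r = 44391
-45109/32166 + r/3637 = -45109/32166 + 44391/3637 = 1263819473/116987742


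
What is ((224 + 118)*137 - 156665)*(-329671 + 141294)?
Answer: 20685866747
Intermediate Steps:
((224 + 118)*137 - 156665)*(-329671 + 141294) = (342*137 - 156665)*(-188377) = (46854 - 156665)*(-188377) = -109811*(-188377) = 20685866747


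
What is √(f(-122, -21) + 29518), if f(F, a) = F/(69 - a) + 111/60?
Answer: √26566645/30 ≈ 171.81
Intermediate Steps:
f(F, a) = 37/20 + F/(69 - a) (f(F, a) = F/(69 - a) + 111*(1/60) = F/(69 - a) + 37/20 = 37/20 + F/(69 - a))
√(f(-122, -21) + 29518) = √((-2553 - 20*(-122) + 37*(-21))/(20*(-69 - 21)) + 29518) = √((1/20)*(-2553 + 2440 - 777)/(-90) + 29518) = √((1/20)*(-1/90)*(-890) + 29518) = √(89/180 + 29518) = √(5313329/180) = √26566645/30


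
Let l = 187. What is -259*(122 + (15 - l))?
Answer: 12950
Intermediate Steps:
-259*(122 + (15 - l)) = -259*(122 + (15 - 1*187)) = -259*(122 + (15 - 187)) = -259*(122 - 172) = -259*(-50) = 12950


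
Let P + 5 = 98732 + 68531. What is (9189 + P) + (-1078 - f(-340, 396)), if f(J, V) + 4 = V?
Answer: 174977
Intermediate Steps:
f(J, V) = -4 + V
P = 167258 (P = -5 + (98732 + 68531) = -5 + 167263 = 167258)
(9189 + P) + (-1078 - f(-340, 396)) = (9189 + 167258) + (-1078 - (-4 + 396)) = 176447 + (-1078 - 1*392) = 176447 + (-1078 - 392) = 176447 - 1470 = 174977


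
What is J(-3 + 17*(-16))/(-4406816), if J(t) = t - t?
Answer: 0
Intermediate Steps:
J(t) = 0
J(-3 + 17*(-16))/(-4406816) = 0/(-4406816) = 0*(-1/4406816) = 0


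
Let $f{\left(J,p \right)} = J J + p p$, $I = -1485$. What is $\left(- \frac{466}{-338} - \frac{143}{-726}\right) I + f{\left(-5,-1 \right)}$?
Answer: $- \frac{782087}{338} \approx -2313.9$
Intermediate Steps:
$f{\left(J,p \right)} = J^{2} + p^{2}$
$\left(- \frac{466}{-338} - \frac{143}{-726}\right) I + f{\left(-5,-1 \right)} = \left(- \frac{466}{-338} - \frac{143}{-726}\right) \left(-1485\right) + \left(\left(-5\right)^{2} + \left(-1\right)^{2}\right) = \left(\left(-466\right) \left(- \frac{1}{338}\right) - - \frac{13}{66}\right) \left(-1485\right) + \left(25 + 1\right) = \left(\frac{233}{169} + \frac{13}{66}\right) \left(-1485\right) + 26 = \frac{17575}{11154} \left(-1485\right) + 26 = - \frac{790875}{338} + 26 = - \frac{782087}{338}$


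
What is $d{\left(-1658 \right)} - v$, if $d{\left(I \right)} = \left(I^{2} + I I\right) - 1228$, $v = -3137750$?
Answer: $8634450$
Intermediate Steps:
$d{\left(I \right)} = -1228 + 2 I^{2}$ ($d{\left(I \right)} = \left(I^{2} + I^{2}\right) - 1228 = 2 I^{2} - 1228 = -1228 + 2 I^{2}$)
$d{\left(-1658 \right)} - v = \left(-1228 + 2 \left(-1658\right)^{2}\right) - -3137750 = \left(-1228 + 2 \cdot 2748964\right) + 3137750 = \left(-1228 + 5497928\right) + 3137750 = 5496700 + 3137750 = 8634450$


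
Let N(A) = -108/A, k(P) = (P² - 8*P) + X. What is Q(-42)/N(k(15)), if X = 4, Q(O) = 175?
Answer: -19075/108 ≈ -176.62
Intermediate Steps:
k(P) = 4 + P² - 8*P (k(P) = (P² - 8*P) + 4 = 4 + P² - 8*P)
Q(-42)/N(k(15)) = 175/((-108/(4 + 15² - 8*15))) = 175/((-108/(4 + 225 - 120))) = 175/((-108/109)) = 175/((-108*1/109)) = 175/(-108/109) = 175*(-109/108) = -19075/108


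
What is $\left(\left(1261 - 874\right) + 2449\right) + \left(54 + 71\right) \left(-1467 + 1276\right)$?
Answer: $-21039$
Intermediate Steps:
$\left(\left(1261 - 874\right) + 2449\right) + \left(54 + 71\right) \left(-1467 + 1276\right) = \left(\left(1261 - 874\right) + 2449\right) + 125 \left(-191\right) = \left(387 + 2449\right) - 23875 = 2836 - 23875 = -21039$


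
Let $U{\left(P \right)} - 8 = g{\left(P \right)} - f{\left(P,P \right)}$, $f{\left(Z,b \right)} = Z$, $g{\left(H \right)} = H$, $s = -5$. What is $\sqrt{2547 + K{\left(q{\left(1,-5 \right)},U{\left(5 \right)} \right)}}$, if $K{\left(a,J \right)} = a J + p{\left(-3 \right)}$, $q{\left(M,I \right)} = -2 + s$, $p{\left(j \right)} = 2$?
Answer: $3 \sqrt{277} \approx 49.93$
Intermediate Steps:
$q{\left(M,I \right)} = -7$ ($q{\left(M,I \right)} = -2 - 5 = -7$)
$U{\left(P \right)} = 8$ ($U{\left(P \right)} = 8 + \left(P - P\right) = 8 + 0 = 8$)
$K{\left(a,J \right)} = 2 + J a$ ($K{\left(a,J \right)} = a J + 2 = J a + 2 = 2 + J a$)
$\sqrt{2547 + K{\left(q{\left(1,-5 \right)},U{\left(5 \right)} \right)}} = \sqrt{2547 + \left(2 + 8 \left(-7\right)\right)} = \sqrt{2547 + \left(2 - 56\right)} = \sqrt{2547 - 54} = \sqrt{2493} = 3 \sqrt{277}$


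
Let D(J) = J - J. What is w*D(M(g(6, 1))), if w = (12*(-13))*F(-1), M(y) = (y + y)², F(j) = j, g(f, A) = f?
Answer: 0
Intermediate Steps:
M(y) = 4*y² (M(y) = (2*y)² = 4*y²)
D(J) = 0
w = 156 (w = (12*(-13))*(-1) = -156*(-1) = 156)
w*D(M(g(6, 1))) = 156*0 = 0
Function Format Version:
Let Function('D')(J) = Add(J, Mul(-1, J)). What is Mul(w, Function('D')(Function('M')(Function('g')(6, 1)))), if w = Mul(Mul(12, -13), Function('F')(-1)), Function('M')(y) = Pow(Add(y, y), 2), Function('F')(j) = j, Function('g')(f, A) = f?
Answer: 0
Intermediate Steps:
Function('M')(y) = Mul(4, Pow(y, 2)) (Function('M')(y) = Pow(Mul(2, y), 2) = Mul(4, Pow(y, 2)))
Function('D')(J) = 0
w = 156 (w = Mul(Mul(12, -13), -1) = Mul(-156, -1) = 156)
Mul(w, Function('D')(Function('M')(Function('g')(6, 1)))) = Mul(156, 0) = 0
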